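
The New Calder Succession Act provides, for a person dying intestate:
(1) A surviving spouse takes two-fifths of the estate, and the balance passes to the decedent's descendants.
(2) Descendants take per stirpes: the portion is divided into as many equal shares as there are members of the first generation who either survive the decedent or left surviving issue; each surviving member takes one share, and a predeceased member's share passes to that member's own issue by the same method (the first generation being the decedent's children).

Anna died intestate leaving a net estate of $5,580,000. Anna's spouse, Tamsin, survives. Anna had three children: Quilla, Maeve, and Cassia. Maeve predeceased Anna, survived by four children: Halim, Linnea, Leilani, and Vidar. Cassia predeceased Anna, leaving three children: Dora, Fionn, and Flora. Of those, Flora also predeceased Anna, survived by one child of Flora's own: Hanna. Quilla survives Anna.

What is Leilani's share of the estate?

Leilani receives $279,000.

Tamsin takes two-fifths of $5,580,000 = $2,232,000. The remaining $3,348,000 passes to the descendants.
The descendants' portion ($3,348,000) is divided into 3 shares of $1,116,000: Quilla takes $1,116,000; Maeve's $1,116,000 share passes to Maeve's issue; Cassia's $1,116,000 share passes to Cassia's issue.
Maeve's share ($1,116,000) is divided into 4 shares of $279,000: Halim, Linnea, Leilani, and Vidar each take $279,000.
Cassia's share ($1,116,000) is divided into 3 shares of $372,000: Dora and Fionn each take $372,000; Flora's $372,000 share passes to Flora's issue.
Flora's share ($372,000) passes entirely to Hanna.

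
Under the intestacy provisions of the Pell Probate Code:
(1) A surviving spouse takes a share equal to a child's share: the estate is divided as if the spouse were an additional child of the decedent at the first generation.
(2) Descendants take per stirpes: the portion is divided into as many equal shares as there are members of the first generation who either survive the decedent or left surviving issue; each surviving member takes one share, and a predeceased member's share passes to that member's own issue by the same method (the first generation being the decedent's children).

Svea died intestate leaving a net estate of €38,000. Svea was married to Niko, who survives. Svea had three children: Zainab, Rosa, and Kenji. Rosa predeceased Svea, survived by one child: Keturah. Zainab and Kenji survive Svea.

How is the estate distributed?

Niko: €9,500; Zainab: €9,500; Keturah: €9,500; Kenji: €9,500

The spouse counts as an additional share at the children's level, so there are 4 primary shares of €9,500. Niko takes one such share (€9,500).
The children's combined portion (€28,500) is divided into 3 shares of €9,500: Zainab and Kenji each take €9,500; Rosa's €9,500 share passes to Rosa's issue.
Rosa's share (€9,500) passes entirely to Keturah.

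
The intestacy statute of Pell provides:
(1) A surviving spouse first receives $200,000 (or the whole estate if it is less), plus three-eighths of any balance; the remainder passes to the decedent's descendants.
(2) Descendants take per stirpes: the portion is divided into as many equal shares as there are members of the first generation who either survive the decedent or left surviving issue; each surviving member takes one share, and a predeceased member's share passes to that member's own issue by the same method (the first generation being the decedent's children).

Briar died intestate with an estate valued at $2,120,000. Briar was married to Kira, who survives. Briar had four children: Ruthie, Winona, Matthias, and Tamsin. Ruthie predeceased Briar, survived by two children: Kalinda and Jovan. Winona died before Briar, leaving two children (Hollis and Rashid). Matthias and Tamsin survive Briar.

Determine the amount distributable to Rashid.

Rashid receives $150,000.

Kira first takes $200,000, leaving a balance of $1,920,000. Kira then takes three-eighths of the balance ($720,000), for a total of $920,000. The remaining $1,200,000 passes to the descendants.
The descendants' portion ($1,200,000) is divided into 4 shares of $300,000: Matthias and Tamsin each take $300,000; Ruthie's $300,000 share passes to Ruthie's issue; Winona's $300,000 share passes to Winona's issue.
Ruthie's share ($300,000) is divided into 2 shares of $150,000: Kalinda and Jovan each take $150,000.
Winona's share ($300,000) is divided into 2 shares of $150,000: Hollis and Rashid each take $150,000.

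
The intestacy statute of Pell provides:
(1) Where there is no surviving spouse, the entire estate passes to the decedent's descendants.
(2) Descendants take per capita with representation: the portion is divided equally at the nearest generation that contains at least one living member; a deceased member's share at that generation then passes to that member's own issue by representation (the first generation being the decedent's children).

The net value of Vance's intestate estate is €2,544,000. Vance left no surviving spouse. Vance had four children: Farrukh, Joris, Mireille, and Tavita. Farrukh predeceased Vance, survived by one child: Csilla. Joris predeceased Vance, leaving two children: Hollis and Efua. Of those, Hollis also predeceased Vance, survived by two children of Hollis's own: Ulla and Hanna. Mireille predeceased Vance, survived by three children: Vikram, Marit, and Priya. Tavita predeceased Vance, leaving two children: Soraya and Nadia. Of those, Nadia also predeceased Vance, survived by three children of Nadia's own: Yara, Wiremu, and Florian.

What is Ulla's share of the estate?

The entire €2,544,000 passes to the descendants.
No child survives, so the initial division is made at the grandchildren's generation.
That amount (€2,544,000) is divided into 8 shares of €318,000: Csilla, Efua, Vikram, Marit, Priya, and Soraya each take €318,000; Hollis's €318,000 share passes to Hollis's issue; Nadia's €318,000 share passes to Nadia's issue.
Hollis's share (€318,000) is divided into 2 shares of €159,000: Ulla and Hanna each take €159,000.
Nadia's share (€318,000) is divided into 3 shares of €106,000: Yara, Wiremu, and Florian each take €106,000.

Ulla receives €159,000.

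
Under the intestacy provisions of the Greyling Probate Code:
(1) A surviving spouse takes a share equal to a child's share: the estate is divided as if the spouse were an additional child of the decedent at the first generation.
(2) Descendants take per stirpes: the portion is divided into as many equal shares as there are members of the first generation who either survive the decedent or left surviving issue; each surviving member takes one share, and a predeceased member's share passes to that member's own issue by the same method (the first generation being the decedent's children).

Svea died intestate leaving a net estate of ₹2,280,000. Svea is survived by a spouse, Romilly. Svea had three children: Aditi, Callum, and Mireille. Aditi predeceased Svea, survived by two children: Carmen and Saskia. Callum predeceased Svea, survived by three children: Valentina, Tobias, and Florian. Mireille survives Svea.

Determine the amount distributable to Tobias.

The spouse counts as an additional share at the children's level, so there are 4 primary shares of ₹570,000. Romilly takes one such share (₹570,000).
The children's combined portion (₹1,710,000) is divided into 3 shares of ₹570,000: Mireille takes ₹570,000; Aditi's ₹570,000 share passes to Aditi's issue; Callum's ₹570,000 share passes to Callum's issue.
Aditi's share (₹570,000) is divided into 2 shares of ₹285,000: Carmen and Saskia each take ₹285,000.
Callum's share (₹570,000) is divided into 3 shares of ₹190,000: Valentina, Tobias, and Florian each take ₹190,000.

Tobias receives ₹190,000.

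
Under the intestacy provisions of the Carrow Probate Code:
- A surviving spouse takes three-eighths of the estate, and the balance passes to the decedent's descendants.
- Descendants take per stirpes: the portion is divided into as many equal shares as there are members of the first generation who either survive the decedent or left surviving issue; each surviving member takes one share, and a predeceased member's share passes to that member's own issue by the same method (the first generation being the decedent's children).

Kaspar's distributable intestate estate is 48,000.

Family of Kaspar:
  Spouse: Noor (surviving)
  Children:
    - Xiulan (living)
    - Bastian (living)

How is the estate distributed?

Noor: 18,000; Xiulan: 15,000; Bastian: 15,000

Noor takes three-eighths of 48,000 = 18,000. The remaining 30,000 passes to the descendants.
The descendants' portion (30,000) is divided into 2 shares of 15,000: Xiulan and Bastian each take 15,000.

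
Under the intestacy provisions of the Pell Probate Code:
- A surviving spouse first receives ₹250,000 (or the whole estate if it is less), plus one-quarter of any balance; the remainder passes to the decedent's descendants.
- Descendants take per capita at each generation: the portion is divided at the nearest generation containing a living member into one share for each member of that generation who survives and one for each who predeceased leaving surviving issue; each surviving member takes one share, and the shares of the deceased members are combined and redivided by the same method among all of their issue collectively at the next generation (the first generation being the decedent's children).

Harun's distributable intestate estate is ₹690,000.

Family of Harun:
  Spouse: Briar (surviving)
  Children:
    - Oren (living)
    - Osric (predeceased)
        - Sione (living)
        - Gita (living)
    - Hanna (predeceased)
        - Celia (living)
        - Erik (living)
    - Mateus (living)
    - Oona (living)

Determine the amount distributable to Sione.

Sione receives ₹33,000.

Briar first takes ₹250,000, leaving a balance of ₹440,000. Briar then takes one-quarter of the balance (₹110,000), for a total of ₹360,000. The remaining ₹330,000 passes to the descendants.
The descendants' portion (₹330,000) is divided at the children's generation into 5 shares of ₹66,000. Oren, Mateus, and Oona each take ₹66,000. The 2 shares of the deceased (Osric and Hanna) are combined into a pool of ₹132,000.
That pool (₹132,000) is divided at the grandchildren's generation equally among Sione, Gita, Celia, and Erik: ₹33,000 each.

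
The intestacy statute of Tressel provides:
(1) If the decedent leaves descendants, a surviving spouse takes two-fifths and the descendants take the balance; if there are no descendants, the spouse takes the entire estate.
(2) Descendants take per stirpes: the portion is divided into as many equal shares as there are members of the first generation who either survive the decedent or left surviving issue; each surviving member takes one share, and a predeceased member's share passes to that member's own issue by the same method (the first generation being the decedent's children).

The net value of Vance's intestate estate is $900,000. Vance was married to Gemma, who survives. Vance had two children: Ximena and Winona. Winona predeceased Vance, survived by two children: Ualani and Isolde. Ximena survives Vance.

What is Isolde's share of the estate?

Isolde receives $135,000.

Gemma takes two-fifths of $900,000 = $360,000. The remaining $540,000 passes to the descendants.
The descendants' portion ($540,000) is divided into 2 shares of $270,000: Ximena takes $270,000; Winona's $270,000 share passes to Winona's issue.
Winona's share ($270,000) is divided into 2 shares of $135,000: Ualani and Isolde each take $135,000.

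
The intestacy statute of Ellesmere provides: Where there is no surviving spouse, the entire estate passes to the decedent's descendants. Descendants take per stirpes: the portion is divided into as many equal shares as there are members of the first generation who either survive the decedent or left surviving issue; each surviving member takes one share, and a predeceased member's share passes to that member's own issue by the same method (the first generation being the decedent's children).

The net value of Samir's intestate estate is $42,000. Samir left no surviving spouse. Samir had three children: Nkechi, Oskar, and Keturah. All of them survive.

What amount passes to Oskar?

The entire $42,000 passes to the descendants.
That amount ($42,000) is divided into 3 shares of $14,000: Nkechi, Oskar, and Keturah each take $14,000.

Oskar receives $14,000.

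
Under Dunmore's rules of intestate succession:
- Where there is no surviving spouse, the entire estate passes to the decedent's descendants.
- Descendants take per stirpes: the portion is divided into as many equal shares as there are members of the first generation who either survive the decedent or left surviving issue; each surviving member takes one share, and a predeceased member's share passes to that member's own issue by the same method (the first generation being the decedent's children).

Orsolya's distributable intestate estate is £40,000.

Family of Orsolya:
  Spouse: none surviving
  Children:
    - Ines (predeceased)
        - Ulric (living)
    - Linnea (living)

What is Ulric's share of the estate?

The entire £40,000 passes to the descendants.
That amount (£40,000) is divided into 2 shares of £20,000: Linnea takes £20,000; Ines's £20,000 share passes to Ines's issue.
Ines's share (£20,000) passes entirely to Ulric.

Ulric receives £20,000.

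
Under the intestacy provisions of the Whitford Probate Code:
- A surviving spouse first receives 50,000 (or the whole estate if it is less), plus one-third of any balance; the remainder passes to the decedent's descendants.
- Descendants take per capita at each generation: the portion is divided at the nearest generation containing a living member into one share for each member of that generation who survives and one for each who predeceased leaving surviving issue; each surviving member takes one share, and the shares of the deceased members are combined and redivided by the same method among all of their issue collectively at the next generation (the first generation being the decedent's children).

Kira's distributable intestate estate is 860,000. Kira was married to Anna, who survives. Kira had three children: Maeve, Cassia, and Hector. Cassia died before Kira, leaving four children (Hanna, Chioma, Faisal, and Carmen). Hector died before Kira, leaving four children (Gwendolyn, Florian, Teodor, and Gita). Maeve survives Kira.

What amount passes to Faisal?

Anna first takes 50,000, leaving a balance of 810,000. Anna then takes one-third of the balance (270,000), for a total of 320,000. The remaining 540,000 passes to the descendants.
The descendants' portion (540,000) is divided at the children's generation into 3 shares of 180,000. Maeve takes 180,000. The 2 shares of the deceased (Cassia and Hector) are combined into a pool of 360,000.
That pool (360,000) is divided at the grandchildren's generation equally among Hanna, Chioma, Faisal, Carmen, Gwendolyn, Florian, Teodor, and Gita: 45,000 each.

Faisal receives 45,000.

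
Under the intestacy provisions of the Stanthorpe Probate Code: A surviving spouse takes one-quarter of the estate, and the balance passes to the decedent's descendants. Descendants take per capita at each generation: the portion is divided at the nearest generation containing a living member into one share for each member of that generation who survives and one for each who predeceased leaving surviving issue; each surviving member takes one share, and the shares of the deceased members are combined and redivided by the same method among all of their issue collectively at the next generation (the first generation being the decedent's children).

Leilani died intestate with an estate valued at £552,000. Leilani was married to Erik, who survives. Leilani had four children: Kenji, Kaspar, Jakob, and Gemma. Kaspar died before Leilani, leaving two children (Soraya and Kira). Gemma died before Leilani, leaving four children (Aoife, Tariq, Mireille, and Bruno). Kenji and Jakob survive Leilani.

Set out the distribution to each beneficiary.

Erik takes one-quarter of £552,000 = £138,000. The remaining £414,000 passes to the descendants.
The descendants' portion (£414,000) is divided at the children's generation into 4 shares of £103,500. Kenji and Jakob each take £103,500. The 2 shares of the deceased (Kaspar and Gemma) are combined into a pool of £207,000.
That pool (£207,000) is divided at the grandchildren's generation equally among Soraya, Kira, Aoife, Tariq, Mireille, and Bruno: £34,500 each.

Erik: £138,000; Kenji: £103,500; Soraya: £34,500; Kira: £34,500; Jakob: £103,500; Aoife: £34,500; Tariq: £34,500; Mireille: £34,500; Bruno: £34,500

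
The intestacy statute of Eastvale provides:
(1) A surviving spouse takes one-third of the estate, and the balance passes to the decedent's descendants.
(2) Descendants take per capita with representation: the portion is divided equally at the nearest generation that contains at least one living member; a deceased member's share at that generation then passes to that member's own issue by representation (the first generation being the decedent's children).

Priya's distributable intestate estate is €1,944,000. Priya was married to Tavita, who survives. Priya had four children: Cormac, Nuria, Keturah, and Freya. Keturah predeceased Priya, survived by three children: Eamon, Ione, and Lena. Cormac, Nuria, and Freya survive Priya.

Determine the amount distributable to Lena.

Tavita takes one-third of €1,944,000 = €648,000. The remaining €1,296,000 passes to the descendants.
The descendants' portion (€1,296,000) is divided into 4 shares of €324,000: Cormac, Nuria, and Freya each take €324,000; Keturah's €324,000 share passes to Keturah's issue.
Keturah's share (€324,000) is divided into 3 shares of €108,000: Eamon, Ione, and Lena each take €108,000.

Lena receives €108,000.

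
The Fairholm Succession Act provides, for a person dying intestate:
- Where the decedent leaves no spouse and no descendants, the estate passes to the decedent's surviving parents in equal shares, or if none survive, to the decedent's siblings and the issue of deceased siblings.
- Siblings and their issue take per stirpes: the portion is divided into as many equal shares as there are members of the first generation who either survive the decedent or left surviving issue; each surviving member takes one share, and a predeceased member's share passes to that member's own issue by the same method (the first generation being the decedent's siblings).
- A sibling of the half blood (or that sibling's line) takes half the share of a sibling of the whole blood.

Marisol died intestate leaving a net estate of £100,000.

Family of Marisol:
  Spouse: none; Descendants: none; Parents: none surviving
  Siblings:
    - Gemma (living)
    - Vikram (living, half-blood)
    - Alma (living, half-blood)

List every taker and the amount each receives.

The entire £100,000 passes to the siblings and their issue.
Counting each half-blood sibling's line as half a unit, there are 2 units in £100,000, so one unit is £50,000. Whole-blood lines (Gemma) take £50,000 each; half-blood lines (Vikram and Alma) take £25,000 each.

Gemma: £50,000; Vikram: £25,000; Alma: £25,000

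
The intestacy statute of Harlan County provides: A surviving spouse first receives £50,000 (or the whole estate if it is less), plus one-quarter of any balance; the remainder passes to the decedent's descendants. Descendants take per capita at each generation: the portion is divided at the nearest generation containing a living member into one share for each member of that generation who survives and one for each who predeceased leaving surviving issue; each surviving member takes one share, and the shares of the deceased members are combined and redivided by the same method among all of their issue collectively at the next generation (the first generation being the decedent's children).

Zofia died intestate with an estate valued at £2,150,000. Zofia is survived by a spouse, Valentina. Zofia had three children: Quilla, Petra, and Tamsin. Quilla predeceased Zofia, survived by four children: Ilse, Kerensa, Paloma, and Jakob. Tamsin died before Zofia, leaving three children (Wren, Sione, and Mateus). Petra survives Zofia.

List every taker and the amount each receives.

Valentina: £575,000; Ilse: £150,000; Kerensa: £150,000; Paloma: £150,000; Jakob: £150,000; Petra: £525,000; Wren: £150,000; Sione: £150,000; Mateus: £150,000

Valentina first takes £50,000, leaving a balance of £2,100,000. Valentina then takes one-quarter of the balance (£525,000), for a total of £575,000. The remaining £1,575,000 passes to the descendants.
The descendants' portion (£1,575,000) is divided at the children's generation into 3 shares of £525,000. Petra takes £525,000. The 2 shares of the deceased (Quilla and Tamsin) are combined into a pool of £1,050,000.
That pool (£1,050,000) is divided at the grandchildren's generation equally among Ilse, Kerensa, Paloma, Jakob, Wren, Sione, and Mateus: £150,000 each.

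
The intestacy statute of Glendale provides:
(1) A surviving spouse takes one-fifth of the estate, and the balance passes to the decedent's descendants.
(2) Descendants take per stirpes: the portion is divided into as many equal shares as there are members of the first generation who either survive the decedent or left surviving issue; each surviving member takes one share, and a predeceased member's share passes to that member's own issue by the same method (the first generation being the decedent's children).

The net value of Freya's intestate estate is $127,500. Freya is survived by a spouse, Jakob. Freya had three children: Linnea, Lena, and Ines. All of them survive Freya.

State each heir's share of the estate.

Jakob: $25,500; Linnea: $34,000; Lena: $34,000; Ines: $34,000

Jakob takes one-fifth of $127,500 = $25,500. The remaining $102,000 passes to the descendants.
The descendants' portion ($102,000) is divided into 3 shares of $34,000: Linnea, Lena, and Ines each take $34,000.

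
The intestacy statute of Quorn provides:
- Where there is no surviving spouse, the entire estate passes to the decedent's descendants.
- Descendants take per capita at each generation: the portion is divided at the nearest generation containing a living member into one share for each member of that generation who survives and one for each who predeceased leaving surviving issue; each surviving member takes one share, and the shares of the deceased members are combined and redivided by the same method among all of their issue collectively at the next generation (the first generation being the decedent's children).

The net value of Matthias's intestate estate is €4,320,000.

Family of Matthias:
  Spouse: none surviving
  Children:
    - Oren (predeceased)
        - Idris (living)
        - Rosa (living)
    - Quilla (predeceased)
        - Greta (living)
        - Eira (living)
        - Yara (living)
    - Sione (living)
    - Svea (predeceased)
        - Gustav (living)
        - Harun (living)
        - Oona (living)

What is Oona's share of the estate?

Oona receives €405,000.

The entire €4,320,000 passes to the descendants.
That amount (€4,320,000) is divided at the children's generation into 4 shares of €1,080,000. Sione takes €1,080,000. The 3 shares of the deceased (Oren, Quilla, and Svea) are combined into a pool of €3,240,000.
That pool (€3,240,000) is divided at the grandchildren's generation equally among Idris, Rosa, Greta, Eira, Yara, Gustav, Harun, and Oona: €405,000 each.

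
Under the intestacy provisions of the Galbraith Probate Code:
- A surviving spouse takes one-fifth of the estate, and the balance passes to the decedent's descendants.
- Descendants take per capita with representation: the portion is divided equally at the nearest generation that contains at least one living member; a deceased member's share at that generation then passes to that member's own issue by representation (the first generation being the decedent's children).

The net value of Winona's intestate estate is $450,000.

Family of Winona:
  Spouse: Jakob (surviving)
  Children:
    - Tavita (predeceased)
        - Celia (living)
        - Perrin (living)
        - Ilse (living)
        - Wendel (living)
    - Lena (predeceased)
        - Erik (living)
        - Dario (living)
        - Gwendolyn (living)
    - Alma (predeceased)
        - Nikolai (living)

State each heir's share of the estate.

Jakob takes one-fifth of $450,000 = $90,000. The remaining $360,000 passes to the descendants.
No child survives, so the initial division is made at the grandchildren's generation.
The descendants' portion ($360,000) is divided into 8 shares of $45,000: Celia, Perrin, Ilse, Wendel, Erik, Dario, Gwendolyn, and Nikolai each take $45,000.

Jakob: $90,000; Celia: $45,000; Perrin: $45,000; Ilse: $45,000; Wendel: $45,000; Erik: $45,000; Dario: $45,000; Gwendolyn: $45,000; Nikolai: $45,000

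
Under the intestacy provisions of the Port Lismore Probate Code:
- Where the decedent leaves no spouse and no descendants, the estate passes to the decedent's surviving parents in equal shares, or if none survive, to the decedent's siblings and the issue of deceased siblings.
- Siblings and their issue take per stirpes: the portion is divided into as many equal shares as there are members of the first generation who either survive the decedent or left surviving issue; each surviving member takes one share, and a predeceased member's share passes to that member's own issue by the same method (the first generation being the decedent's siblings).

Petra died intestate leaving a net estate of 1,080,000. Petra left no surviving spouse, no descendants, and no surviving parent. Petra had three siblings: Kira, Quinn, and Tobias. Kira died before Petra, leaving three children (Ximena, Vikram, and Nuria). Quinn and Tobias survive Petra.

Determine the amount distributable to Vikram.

The entire 1,080,000 passes to the siblings and their issue.
That amount (1,080,000) is divided into 3 shares of 360,000: Quinn and Tobias each take 360,000; Kira's 360,000 share passes to Kira's issue.
Kira's share (360,000) is divided into 3 shares of 120,000: Ximena, Vikram, and Nuria each take 120,000.

Vikram receives 120,000.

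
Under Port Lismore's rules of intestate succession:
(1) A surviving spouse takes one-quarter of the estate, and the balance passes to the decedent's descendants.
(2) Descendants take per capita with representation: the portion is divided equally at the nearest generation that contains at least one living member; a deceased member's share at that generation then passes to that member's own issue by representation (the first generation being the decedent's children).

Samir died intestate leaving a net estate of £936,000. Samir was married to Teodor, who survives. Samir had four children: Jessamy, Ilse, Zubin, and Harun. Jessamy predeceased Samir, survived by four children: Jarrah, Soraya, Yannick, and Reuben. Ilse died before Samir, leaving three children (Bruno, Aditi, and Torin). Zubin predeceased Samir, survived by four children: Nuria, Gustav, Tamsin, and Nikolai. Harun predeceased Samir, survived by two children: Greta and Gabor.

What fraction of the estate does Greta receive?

Teodor takes one-quarter of £936,000 = £234,000. The remaining £702,000 passes to the descendants.
No child survives, so the initial division is made at the grandchildren's generation.
The descendants' portion (£702,000) is divided into 13 shares of £54,000: Jarrah, Soraya, Yannick, Reuben, Bruno, Aditi, Torin, Nuria, Gustav, Tamsin, Nikolai, Greta, and Gabor each take £54,000.

Greta receives 3/52 of the estate.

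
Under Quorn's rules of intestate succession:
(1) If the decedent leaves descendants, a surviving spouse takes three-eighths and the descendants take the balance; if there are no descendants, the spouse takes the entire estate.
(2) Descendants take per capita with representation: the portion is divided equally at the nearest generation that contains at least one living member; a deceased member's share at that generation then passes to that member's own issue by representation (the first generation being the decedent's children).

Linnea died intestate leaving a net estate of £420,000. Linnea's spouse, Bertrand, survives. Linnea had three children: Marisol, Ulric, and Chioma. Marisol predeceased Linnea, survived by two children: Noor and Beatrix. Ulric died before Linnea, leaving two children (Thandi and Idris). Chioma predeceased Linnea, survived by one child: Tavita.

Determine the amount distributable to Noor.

Noor receives £52,500.

Bertrand takes three-eighths of £420,000 = £157,500. The remaining £262,500 passes to the descendants.
No child survives, so the initial division is made at the grandchildren's generation.
The descendants' portion (£262,500) is divided into 5 shares of £52,500: Noor, Beatrix, Thandi, Idris, and Tavita each take £52,500.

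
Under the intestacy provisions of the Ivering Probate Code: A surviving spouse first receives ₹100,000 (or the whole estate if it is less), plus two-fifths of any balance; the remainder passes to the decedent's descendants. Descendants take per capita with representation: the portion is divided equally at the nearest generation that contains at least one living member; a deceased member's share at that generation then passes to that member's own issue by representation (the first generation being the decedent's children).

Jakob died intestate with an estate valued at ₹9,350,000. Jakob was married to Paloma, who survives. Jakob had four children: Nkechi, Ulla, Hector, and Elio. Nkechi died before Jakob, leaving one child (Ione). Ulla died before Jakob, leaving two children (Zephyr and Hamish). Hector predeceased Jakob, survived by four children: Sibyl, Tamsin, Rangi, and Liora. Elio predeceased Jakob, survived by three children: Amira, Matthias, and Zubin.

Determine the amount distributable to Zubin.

Zubin receives ₹555,000.

Paloma first takes ₹100,000, leaving a balance of ₹9,250,000. Paloma then takes two-fifths of the balance (₹3,700,000), for a total of ₹3,800,000. The remaining ₹5,550,000 passes to the descendants.
No child survives, so the initial division is made at the grandchildren's generation.
The descendants' portion (₹5,550,000) is divided into 10 shares of ₹555,000: Ione, Zephyr, Hamish, Sibyl, Tamsin, Rangi, Liora, Amira, Matthias, and Zubin each take ₹555,000.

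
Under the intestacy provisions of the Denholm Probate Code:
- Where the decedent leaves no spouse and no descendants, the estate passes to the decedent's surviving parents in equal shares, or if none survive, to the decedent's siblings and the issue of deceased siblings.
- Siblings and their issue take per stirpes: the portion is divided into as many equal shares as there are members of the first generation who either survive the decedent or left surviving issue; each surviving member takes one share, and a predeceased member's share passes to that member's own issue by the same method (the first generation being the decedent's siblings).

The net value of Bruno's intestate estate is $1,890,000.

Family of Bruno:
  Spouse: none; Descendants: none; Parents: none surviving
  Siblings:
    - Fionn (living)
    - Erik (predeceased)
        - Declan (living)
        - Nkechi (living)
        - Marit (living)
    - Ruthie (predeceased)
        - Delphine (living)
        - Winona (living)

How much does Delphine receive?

Delphine receives $315,000.

The entire $1,890,000 passes to the siblings and their issue.
That amount ($1,890,000) is divided into 3 shares of $630,000: Fionn takes $630,000; Erik's $630,000 share passes to Erik's issue; Ruthie's $630,000 share passes to Ruthie's issue.
Erik's share ($630,000) is divided into 3 shares of $210,000: Declan, Nkechi, and Marit each take $210,000.
Ruthie's share ($630,000) is divided into 2 shares of $315,000: Delphine and Winona each take $315,000.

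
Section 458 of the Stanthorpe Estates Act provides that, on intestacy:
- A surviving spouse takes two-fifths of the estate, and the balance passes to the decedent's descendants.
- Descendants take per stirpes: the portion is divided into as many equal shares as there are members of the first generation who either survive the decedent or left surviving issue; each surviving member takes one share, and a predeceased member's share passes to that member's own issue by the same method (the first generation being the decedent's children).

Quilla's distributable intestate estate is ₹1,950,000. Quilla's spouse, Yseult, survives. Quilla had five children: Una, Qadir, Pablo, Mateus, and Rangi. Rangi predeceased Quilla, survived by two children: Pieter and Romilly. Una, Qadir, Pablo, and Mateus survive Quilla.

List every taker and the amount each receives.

Yseult: ₹780,000; Una: ₹234,000; Qadir: ₹234,000; Pablo: ₹234,000; Mateus: ₹234,000; Pieter: ₹117,000; Romilly: ₹117,000

Yseult takes two-fifths of ₹1,950,000 = ₹780,000. The remaining ₹1,170,000 passes to the descendants.
The descendants' portion (₹1,170,000) is divided into 5 shares of ₹234,000: Una, Qadir, Pablo, and Mateus each take ₹234,000; Rangi's ₹234,000 share passes to Rangi's issue.
Rangi's share (₹234,000) is divided into 2 shares of ₹117,000: Pieter and Romilly each take ₹117,000.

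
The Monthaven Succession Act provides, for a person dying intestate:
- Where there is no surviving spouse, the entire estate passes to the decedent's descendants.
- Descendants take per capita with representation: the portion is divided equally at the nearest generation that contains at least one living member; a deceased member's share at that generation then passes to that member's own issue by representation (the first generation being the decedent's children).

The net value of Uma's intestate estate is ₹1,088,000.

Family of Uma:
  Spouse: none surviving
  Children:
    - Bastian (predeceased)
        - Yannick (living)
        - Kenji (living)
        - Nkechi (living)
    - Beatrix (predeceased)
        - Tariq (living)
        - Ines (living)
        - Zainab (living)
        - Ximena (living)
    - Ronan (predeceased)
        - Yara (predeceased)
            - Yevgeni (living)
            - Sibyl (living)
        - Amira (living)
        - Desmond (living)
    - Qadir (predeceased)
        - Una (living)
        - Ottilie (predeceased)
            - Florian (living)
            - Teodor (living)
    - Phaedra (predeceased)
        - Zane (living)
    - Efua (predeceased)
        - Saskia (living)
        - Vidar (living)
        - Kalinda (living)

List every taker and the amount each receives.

Yannick: ₹68,000; Kenji: ₹68,000; Nkechi: ₹68,000; Tariq: ₹68,000; Ines: ₹68,000; Zainab: ₹68,000; Ximena: ₹68,000; Yevgeni: ₹34,000; Sibyl: ₹34,000; Amira: ₹68,000; Desmond: ₹68,000; Una: ₹68,000; Florian: ₹34,000; Teodor: ₹34,000; Zane: ₹68,000; Saskia: ₹68,000; Vidar: ₹68,000; Kalinda: ₹68,000

The entire ₹1,088,000 passes to the descendants.
No child survives, so the initial division is made at the grandchildren's generation.
That amount (₹1,088,000) is divided into 16 shares of ₹68,000: Yannick, Kenji, Nkechi, Tariq, Ines, Zainab, Ximena, Amira, Desmond, Una, Zane, Saskia, Vidar, and Kalinda each take ₹68,000; Yara's ₹68,000 share passes to Yara's issue; Ottilie's ₹68,000 share passes to Ottilie's issue.
Yara's share (₹68,000) is divided into 2 shares of ₹34,000: Yevgeni and Sibyl each take ₹34,000.
Ottilie's share (₹68,000) is divided into 2 shares of ₹34,000: Florian and Teodor each take ₹34,000.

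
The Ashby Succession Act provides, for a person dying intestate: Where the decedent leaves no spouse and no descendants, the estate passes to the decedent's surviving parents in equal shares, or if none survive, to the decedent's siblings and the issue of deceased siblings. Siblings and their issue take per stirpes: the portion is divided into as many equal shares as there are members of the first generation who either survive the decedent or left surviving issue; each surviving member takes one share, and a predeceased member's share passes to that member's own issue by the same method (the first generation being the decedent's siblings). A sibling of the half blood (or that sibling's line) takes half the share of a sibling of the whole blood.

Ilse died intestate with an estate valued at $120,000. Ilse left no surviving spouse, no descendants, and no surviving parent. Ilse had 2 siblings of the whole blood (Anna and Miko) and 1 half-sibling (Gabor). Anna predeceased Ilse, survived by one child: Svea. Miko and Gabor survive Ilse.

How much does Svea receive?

The entire $120,000 passes to the siblings and their issue.
Counting each half-blood sibling's line as half a unit, there are 5/2 units in $120,000, so one unit is $48,000. Whole-blood lines (Anna and Miko) take $48,000 each; half-blood lines (Gabor) take $24,000 each.
Anna's share ($48,000) passes entirely to Svea.

Svea receives $48,000.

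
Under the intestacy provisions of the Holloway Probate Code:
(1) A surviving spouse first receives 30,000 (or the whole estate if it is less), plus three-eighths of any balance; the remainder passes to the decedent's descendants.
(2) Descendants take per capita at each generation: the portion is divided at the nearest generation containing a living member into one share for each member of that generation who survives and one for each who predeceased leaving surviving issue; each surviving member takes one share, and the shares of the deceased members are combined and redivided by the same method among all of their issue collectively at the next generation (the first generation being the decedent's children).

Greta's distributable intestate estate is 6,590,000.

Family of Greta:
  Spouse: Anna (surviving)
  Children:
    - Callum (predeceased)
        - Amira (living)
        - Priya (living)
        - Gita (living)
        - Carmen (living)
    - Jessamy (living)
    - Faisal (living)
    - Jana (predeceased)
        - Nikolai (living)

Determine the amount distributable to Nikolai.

Nikolai receives 410,000.

Anna first takes 30,000, leaving a balance of 6,560,000. Anna then takes three-eighths of the balance (2,460,000), for a total of 2,490,000. The remaining 4,100,000 passes to the descendants.
The descendants' portion (4,100,000) is divided at the children's generation into 4 shares of 1,025,000. Jessamy and Faisal each take 1,025,000. The 2 shares of the deceased (Callum and Jana) are combined into a pool of 2,050,000.
That pool (2,050,000) is divided at the grandchildren's generation equally among Amira, Priya, Gita, Carmen, and Nikolai: 410,000 each.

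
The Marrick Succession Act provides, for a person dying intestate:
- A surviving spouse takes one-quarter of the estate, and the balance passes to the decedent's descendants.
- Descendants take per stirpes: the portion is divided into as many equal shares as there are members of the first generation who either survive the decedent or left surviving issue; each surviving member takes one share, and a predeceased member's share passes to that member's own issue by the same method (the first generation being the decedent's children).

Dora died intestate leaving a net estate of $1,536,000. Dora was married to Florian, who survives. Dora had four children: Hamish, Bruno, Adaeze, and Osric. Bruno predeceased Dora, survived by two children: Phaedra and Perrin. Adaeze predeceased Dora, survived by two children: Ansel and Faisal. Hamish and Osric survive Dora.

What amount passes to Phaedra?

Phaedra receives $144,000.

Florian takes one-quarter of $1,536,000 = $384,000. The remaining $1,152,000 passes to the descendants.
The descendants' portion ($1,152,000) is divided into 4 shares of $288,000: Hamish and Osric each take $288,000; Bruno's $288,000 share passes to Bruno's issue; Adaeze's $288,000 share passes to Adaeze's issue.
Bruno's share ($288,000) is divided into 2 shares of $144,000: Phaedra and Perrin each take $144,000.
Adaeze's share ($288,000) is divided into 2 shares of $144,000: Ansel and Faisal each take $144,000.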